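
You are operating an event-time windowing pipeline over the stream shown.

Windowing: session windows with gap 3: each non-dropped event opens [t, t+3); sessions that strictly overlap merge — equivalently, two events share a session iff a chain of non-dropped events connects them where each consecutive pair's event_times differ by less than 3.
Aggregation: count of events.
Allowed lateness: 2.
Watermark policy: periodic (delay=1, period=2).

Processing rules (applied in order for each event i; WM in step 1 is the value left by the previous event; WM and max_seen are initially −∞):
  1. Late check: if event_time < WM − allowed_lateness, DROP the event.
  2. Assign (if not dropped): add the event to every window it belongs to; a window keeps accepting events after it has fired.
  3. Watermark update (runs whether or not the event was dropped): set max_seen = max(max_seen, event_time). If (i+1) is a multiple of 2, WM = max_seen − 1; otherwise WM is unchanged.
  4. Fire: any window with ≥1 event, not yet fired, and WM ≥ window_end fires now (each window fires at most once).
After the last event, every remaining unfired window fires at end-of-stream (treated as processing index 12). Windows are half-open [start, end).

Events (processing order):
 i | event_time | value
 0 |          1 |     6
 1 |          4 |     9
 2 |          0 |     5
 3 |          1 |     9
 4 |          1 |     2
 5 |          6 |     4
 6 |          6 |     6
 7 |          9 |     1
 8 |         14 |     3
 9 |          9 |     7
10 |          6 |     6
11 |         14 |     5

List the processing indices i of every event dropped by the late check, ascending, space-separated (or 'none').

i=0 t=1 v=6: → [1,4); WM=−∞
i=1 t=4 v=9: → [4,7); WM=3
i=2 t=0 v=5: DROP (t<3-2); WM=3
i=3 t=1 v=9: → [1,4); WM=3
i=4 t=1 v=2: → [1,4); WM=3
i=5 t=6 v=4: → [4,9); WM=5
i=6 t=6 v=6: → [4,9); WM=5
i=7 t=9 v=1: → [9,12); WM=8
i=8 t=14 v=3: → [14,17); WM=8
i=9 t=9 v=7: → [9,12); WM=13
i=10 t=6 v=6: DROP (t<13-2); WM=13
i=11 t=14 v=5: → [14,17); WM=13

2 10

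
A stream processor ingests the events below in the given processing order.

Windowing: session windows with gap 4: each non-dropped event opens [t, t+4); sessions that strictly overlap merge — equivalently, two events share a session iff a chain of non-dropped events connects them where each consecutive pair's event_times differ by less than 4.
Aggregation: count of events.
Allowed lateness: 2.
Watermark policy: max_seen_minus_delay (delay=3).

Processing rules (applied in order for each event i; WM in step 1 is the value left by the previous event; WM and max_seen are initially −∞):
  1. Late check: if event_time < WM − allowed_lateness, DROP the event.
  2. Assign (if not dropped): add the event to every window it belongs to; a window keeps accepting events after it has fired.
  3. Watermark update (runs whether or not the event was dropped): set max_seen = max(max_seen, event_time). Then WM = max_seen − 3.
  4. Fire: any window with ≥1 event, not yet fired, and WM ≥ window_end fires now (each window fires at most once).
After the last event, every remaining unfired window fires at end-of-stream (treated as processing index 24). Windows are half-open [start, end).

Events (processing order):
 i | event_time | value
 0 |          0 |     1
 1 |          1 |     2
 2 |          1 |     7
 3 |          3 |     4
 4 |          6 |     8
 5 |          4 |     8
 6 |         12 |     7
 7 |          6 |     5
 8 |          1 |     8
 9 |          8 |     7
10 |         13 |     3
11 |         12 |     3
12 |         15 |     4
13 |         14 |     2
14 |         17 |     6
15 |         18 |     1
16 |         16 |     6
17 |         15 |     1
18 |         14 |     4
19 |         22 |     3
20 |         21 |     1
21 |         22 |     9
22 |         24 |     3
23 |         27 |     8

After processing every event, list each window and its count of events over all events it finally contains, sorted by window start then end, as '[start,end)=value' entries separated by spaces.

[0,12)=7 [12,31)=15

i=0 t=0 v=1: → [0,4); WM=-3
i=1 t=1 v=2: → [0,5); WM=-2
i=2 t=1 v=7: → [0,5); WM=-2
i=3 t=3 v=4: → [0,7); WM=0
i=4 t=6 v=8: → [0,10); WM=3
i=5 t=4 v=8: → [0,10); WM=3
i=6 t=12 v=7: → [12,16); WM=9
i=7 t=6 v=5: DROP (t<9-2); WM=9
i=8 t=1 v=8: DROP (t<9-2); WM=9
i=9 t=8 v=7: → [0,12); WM=9
i=10 t=13 v=3: → [12,17); WM=10
i=11 t=12 v=3: → [12,17); WM=10
i=12 t=15 v=4: → [12,19); WM=12
i=13 t=14 v=2: → [12,19); WM=12
i=14 t=17 v=6: → [12,21); WM=14
i=15 t=18 v=1: → [12,22); WM=15
i=16 t=16 v=6: → [12,22); WM=15
i=17 t=15 v=1: → [12,22); WM=15
i=18 t=14 v=4: → [12,22); WM=15
i=19 t=22 v=3: → [22,26); WM=19
i=20 t=21 v=1: → [12,26); WM=19
i=21 t=22 v=9: → [12,26); WM=19
i=22 t=24 v=3: → [12,28); WM=21
i=23 t=27 v=8: → [12,31); WM=24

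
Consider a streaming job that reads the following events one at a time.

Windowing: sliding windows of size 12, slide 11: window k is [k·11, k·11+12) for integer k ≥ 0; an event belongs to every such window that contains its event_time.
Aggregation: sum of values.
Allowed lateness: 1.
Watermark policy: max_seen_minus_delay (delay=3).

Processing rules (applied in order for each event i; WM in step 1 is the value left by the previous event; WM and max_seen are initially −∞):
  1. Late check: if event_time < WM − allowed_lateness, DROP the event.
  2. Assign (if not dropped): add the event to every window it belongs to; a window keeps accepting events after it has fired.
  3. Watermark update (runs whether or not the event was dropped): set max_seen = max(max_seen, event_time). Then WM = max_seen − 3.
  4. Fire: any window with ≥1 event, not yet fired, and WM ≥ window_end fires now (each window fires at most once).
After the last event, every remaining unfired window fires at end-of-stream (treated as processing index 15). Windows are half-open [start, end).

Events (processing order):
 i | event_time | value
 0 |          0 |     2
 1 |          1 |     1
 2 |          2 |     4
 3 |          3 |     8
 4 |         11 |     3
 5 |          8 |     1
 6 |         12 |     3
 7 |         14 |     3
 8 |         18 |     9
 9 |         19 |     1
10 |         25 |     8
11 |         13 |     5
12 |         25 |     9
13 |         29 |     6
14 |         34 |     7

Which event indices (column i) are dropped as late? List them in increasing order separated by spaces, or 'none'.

i=0 t=0 v=2: → [0,12); WM=-3
i=1 t=1 v=1: → [0,12); WM=-2
i=2 t=2 v=4: → [0,12); WM=-1
i=3 t=3 v=8: → [0,12); WM=0
i=4 t=11 v=3: → [11,23),[0,12); WM=8
i=5 t=8 v=1: → [0,12); WM=8
i=6 t=12 v=3: → [11,23); WM=9
i=7 t=14 v=3: → [11,23); WM=11
i=8 t=18 v=9: → [11,23); WM=15; [0,12) fires=19
i=9 t=19 v=1: → [11,23); WM=16
i=10 t=25 v=8: → [22,34); WM=22
i=11 t=13 v=5: DROP (t<22-1); WM=22
i=12 t=25 v=9: → [22,34); WM=22
i=13 t=29 v=6: → [22,34); WM=26; [11,23) fires=19
i=14 t=34 v=7: → [33,45); WM=31

11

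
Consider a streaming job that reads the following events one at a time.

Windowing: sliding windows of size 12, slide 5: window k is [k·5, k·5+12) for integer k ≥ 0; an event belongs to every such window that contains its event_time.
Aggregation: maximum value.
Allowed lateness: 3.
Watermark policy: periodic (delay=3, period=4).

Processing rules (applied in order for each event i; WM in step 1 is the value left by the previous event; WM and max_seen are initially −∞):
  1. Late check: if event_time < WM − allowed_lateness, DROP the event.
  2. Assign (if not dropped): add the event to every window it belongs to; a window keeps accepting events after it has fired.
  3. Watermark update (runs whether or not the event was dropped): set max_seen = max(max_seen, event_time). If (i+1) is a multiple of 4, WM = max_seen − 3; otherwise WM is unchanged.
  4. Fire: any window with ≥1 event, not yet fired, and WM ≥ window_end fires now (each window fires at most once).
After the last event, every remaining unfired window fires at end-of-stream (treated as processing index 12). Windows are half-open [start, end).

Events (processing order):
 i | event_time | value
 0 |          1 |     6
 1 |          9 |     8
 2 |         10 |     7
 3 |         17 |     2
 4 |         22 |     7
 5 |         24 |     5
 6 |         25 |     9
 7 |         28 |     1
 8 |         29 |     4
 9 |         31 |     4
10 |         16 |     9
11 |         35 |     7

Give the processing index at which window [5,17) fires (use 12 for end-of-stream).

i=0 t=1 v=6: → [0,12); WM=−∞
i=1 t=9 v=8: → [5,17),[0,12); WM=−∞
i=2 t=10 v=7: → [10,22),[5,17),[0,12); WM=−∞
i=3 t=17 v=2: → [15,27),[10,22); WM=14; [0,12) fires=8
i=4 t=22 v=7: → [20,32),[15,27); WM=14
i=5 t=24 v=5: → [20,32),[15,27); WM=14
i=6 t=25 v=9: → [25,37),[20,32),[15,27); WM=14
i=7 t=28 v=1: → [25,37),[20,32); WM=25; [5,17) fires=8 [10,22) fires=7
i=8 t=29 v=4: → [25,37),[20,32); WM=25
i=9 t=31 v=4: → [30,42),[25,37),[20,32); WM=25
i=10 t=16 v=9: DROP (t<25-3); WM=25
i=11 t=35 v=7: → [35,47),[30,42),[25,37); WM=32; [15,27) fires=9 [20,32) fires=9

7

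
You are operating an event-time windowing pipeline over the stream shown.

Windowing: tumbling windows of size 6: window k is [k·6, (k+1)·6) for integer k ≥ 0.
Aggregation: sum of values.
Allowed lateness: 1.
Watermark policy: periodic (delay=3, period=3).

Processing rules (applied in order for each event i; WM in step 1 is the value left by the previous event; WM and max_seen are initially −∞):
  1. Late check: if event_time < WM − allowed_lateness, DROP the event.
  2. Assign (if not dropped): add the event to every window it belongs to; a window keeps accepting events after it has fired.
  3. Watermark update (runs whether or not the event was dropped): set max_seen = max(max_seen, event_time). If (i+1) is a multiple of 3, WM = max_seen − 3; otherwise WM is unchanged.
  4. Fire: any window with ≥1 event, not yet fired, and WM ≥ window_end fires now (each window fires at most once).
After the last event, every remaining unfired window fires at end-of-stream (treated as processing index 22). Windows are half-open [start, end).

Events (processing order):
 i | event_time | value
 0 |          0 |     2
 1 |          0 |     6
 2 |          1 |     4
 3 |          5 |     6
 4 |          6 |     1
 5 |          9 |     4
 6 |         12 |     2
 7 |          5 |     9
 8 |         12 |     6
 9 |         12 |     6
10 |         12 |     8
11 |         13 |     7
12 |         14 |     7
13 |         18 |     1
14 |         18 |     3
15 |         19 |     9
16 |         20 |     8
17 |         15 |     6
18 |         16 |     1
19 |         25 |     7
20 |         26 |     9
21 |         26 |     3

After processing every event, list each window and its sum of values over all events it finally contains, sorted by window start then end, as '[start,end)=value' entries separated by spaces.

i=0 t=0 v=2: → [0,6); WM=−∞
i=1 t=0 v=6: → [0,6); WM=−∞
i=2 t=1 v=4: → [0,6); WM=-2
i=3 t=5 v=6: → [0,6); WM=-2
i=4 t=6 v=1: → [6,12); WM=-2
i=5 t=9 v=4: → [6,12); WM=6; [0,6) fires=18
i=6 t=12 v=2: → [12,18); WM=6
i=7 t=5 v=9: → [0,6); WM=6
i=8 t=12 v=6: → [12,18); WM=9
i=9 t=12 v=6: → [12,18); WM=9
i=10 t=12 v=8: → [12,18); WM=9
i=11 t=13 v=7: → [12,18); WM=10
i=12 t=14 v=7: → [12,18); WM=10
i=13 t=18 v=1: → [18,24); WM=10
i=14 t=18 v=3: → [18,24); WM=15; [6,12) fires=5
i=15 t=19 v=9: → [18,24); WM=15
i=16 t=20 v=8: → [18,24); WM=15
i=17 t=15 v=6: → [12,18); WM=17
i=18 t=16 v=1: → [12,18); WM=17
i=19 t=25 v=7: → [24,30); WM=17
i=20 t=26 v=9: → [24,30); WM=23; [12,18) fires=43
i=21 t=26 v=3: → [24,30); WM=23

[0,6)=27 [6,12)=5 [12,18)=43 [18,24)=21 [24,30)=19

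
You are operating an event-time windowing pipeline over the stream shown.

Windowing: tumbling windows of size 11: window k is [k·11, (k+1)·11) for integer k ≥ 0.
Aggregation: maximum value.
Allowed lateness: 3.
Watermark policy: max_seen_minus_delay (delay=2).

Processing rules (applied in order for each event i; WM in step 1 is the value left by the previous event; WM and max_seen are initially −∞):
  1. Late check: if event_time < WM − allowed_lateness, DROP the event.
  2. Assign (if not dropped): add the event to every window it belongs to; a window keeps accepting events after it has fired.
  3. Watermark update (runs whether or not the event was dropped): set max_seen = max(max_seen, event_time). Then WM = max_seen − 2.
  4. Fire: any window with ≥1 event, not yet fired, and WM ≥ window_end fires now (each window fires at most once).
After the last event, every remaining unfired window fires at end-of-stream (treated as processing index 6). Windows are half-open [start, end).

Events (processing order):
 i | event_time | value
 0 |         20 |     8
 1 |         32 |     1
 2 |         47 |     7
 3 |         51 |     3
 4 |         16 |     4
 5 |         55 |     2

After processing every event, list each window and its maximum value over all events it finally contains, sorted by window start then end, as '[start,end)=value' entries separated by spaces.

[11,22)=8 [22,33)=1 [44,55)=7 [55,66)=2

i=0 t=20 v=8: → [11,22); WM=18
i=1 t=32 v=1: → [22,33); WM=30; [11,22) fires=8
i=2 t=47 v=7: → [44,55); WM=45; [22,33) fires=1
i=3 t=51 v=3: → [44,55); WM=49
i=4 t=16 v=4: DROP (t<49-3); WM=49
i=5 t=55 v=2: → [55,66); WM=53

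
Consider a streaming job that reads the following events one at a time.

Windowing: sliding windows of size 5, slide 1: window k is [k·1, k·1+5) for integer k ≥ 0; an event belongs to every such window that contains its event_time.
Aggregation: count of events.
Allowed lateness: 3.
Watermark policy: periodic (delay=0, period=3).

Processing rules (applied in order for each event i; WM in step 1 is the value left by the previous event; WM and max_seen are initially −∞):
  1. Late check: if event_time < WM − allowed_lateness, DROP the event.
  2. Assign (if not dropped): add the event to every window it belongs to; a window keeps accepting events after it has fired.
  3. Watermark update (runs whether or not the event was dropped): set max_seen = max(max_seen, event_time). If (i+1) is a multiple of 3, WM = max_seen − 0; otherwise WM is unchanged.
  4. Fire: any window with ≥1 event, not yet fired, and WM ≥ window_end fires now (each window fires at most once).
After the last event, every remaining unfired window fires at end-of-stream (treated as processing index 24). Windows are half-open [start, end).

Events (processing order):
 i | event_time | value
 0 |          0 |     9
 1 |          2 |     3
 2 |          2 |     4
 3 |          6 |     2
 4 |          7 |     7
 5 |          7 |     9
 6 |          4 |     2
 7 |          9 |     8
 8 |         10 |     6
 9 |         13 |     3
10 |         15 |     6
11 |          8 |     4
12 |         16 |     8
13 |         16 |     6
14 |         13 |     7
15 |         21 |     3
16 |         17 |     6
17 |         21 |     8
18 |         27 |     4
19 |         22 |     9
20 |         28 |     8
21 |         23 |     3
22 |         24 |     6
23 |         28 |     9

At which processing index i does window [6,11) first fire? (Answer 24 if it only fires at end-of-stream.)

11

i=0 t=0 v=9: → [0,5); WM=−∞
i=1 t=2 v=3: → [2,7),[1,6),[0,5); WM=−∞
i=2 t=2 v=4: → [2,7),[1,6),[0,5); WM=2
i=3 t=6 v=2: → [6,11),[5,10),[4,9),[3,8),[2,7); WM=2
i=4 t=7 v=7: → [7,12),[6,11),[5,10),[4,9),[3,8); WM=2
i=5 t=7 v=9: → [7,12),[6,11),[5,10),[4,9),[3,8); WM=7; [0,5) fires=3 [1,6) fires=2 [2,7) fires=3
i=6 t=4 v=2: → [4,9),[3,8),[2,7),[1,6),[0,5); WM=7
i=7 t=9 v=8: → [9,14),[8,13),[7,12),[6,11),[5,10); WM=7
i=8 t=10 v=6: → [10,15),[9,14),[8,13),[7,12),[6,11); WM=10; [3,8) fires=4 [4,9) fires=4 [5,10) fires=4
i=9 t=13 v=3: → [13,18),[12,17),[11,16),[10,15),[9,14); WM=10
i=10 t=15 v=6: → [15,20),[14,19),[13,18),[12,17),[11,16); WM=10
i=11 t=8 v=4: → [8,13),[7,12),[6,11),[5,10),[4,9); WM=15; [6,11) fires=6 [7,12) fires=5 [8,13) fires=3 [9,14) fires=3 [10,15) fires=2
i=12 t=16 v=8: → [16,21),[15,20),[14,19),[13,18),[12,17); WM=15
i=13 t=16 v=6: → [16,21),[15,20),[14,19),[13,18),[12,17); WM=15
i=14 t=13 v=7: → [13,18),[12,17),[11,16),[10,15),[9,14); WM=16; [11,16) fires=3
i=15 t=21 v=3: → [21,26),[20,25),[19,24),[18,23),[17,22); WM=16
i=16 t=17 v=6: → [17,22),[16,21),[15,20),[14,19),[13,18); WM=16
i=17 t=21 v=8: → [21,26),[20,25),[19,24),[18,23),[17,22); WM=21; [12,17) fires=5 [13,18) fires=6 [14,19) fires=4 [15,20) fires=4 [16,21) fires=3
i=18 t=27 v=4: → [27,32),[26,31),[25,30),[24,29),[23,28); WM=21
i=19 t=22 v=9: → [22,27),[21,26),[20,25),[19,24),[18,23); WM=21
i=20 t=28 v=8: → [28,33),[27,32),[26,31),[25,30),[24,29); WM=28; [17,22) fires=3 [18,23) fires=3 [19,24) fires=3 [20,25) fires=3 [21,26) fires=3 [22,27) fires=1 [23,28) fires=1
i=21 t=23 v=3: DROP (t<28-3); WM=28
i=22 t=24 v=6: DROP (t<28-3); WM=28
i=23 t=28 v=9: → [28,33),[27,32),[26,31),[25,30),[24,29); WM=28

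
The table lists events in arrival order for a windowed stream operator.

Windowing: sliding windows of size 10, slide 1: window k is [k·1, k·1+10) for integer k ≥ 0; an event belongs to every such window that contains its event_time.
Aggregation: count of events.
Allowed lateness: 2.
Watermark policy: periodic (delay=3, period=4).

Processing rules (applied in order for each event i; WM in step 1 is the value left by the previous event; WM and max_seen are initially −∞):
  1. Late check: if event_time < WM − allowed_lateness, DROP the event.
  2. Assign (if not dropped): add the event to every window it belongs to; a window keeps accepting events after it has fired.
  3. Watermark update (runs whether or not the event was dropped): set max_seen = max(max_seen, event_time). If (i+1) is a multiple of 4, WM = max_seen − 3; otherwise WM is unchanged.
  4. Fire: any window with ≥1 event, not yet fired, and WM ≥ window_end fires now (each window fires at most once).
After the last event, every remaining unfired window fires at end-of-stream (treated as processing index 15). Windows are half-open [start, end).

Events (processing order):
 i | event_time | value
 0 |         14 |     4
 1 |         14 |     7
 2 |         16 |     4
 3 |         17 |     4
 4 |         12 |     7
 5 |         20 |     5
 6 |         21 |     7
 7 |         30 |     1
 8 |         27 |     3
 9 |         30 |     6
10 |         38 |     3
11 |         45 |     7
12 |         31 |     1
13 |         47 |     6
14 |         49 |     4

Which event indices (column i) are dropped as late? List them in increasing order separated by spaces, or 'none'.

i=0 t=14 v=4: → [14,24),[13,23),[12,22),[11,21),[10,20),[9,19),[8,18),[7,17),[6,16),[5,15); WM=−∞
i=1 t=14 v=7: → [14,24),[13,23),[12,22),[11,21),[10,20),[9,19),[8,18),[7,17),[6,16),[5,15); WM=−∞
i=2 t=16 v=4: → [16,26),[15,25),[14,24),[13,23),[12,22),[11,21),[10,20),[9,19),[8,18),[7,17); WM=−∞
i=3 t=17 v=4: → [17,27),[16,26),[15,25),[14,24),[13,23),[12,22),[11,21),[10,20),[9,19),[8,18); WM=14
i=4 t=12 v=7: → [12,22),[11,21),[10,20),[9,19),[8,18),[7,17),[6,16),[5,15),[4,14),[3,13); WM=14; [3,13) fires=1 [4,14) fires=1
i=5 t=20 v=5: → [20,30),[19,29),[18,28),[17,27),[16,26),[15,25),[14,24),[13,23),[12,22),[11,21); WM=14
i=6 t=21 v=7: → [21,31),[20,30),[19,29),[18,28),[17,27),[16,26),[15,25),[14,24),[13,23),[12,22); WM=14
i=7 t=30 v=1: → [30,40),[29,39),[28,38),[27,37),[26,36),[25,35),[24,34),[23,33),[22,32),[21,31); WM=27; [5,15) fires=3 [6,16) fires=3 [7,17) fires=4 [8,18) fires=5 [9,19) fires=5 [10,20) fires=5 [11,21) fires=6 [12,22) fires=7 [13,23) fires=6 [14,24) fires=6 [15,25) fires=4 [16,26) fires=4 [17,27) fires=3
i=8 t=27 v=3: → [27,37),[26,36),[25,35),[24,34),[23,33),[22,32),[21,31),[20,30),[19,29),[18,28); WM=27
i=9 t=30 v=6: → [30,40),[29,39),[28,38),[27,37),[26,36),[25,35),[24,34),[23,33),[22,32),[21,31); WM=27
i=10 t=38 v=3: → [38,48),[37,47),[36,46),[35,45),[34,44),[33,43),[32,42),[31,41),[30,40),[29,39); WM=27
i=11 t=45 v=7: → [45,55),[44,54),[43,53),[42,52),[41,51),[40,50),[39,49),[38,48),[37,47),[36,46); WM=42; [18,28) fires=3 [19,29) fires=3 [20,30) fires=3 [21,31) fires=4 [22,32) fires=3 [23,33) fires=3 [24,34) fires=3 [25,35) fires=3 [26,36) fires=3 [27,37) fires=3 [28,38) fires=2 [29,39) fires=3 [30,40) fires=3 [31,41) fires=1 [32,42) fires=1
i=12 t=31 v=1: DROP (t<42-2); WM=42
i=13 t=47 v=6: → [47,57),[46,56),[45,55),[44,54),[43,53),[42,52),[41,51),[40,50),[39,49),[38,48); WM=42
i=14 t=49 v=4: → [49,59),[48,58),[47,57),[46,56),[45,55),[44,54),[43,53),[42,52),[41,51),[40,50); WM=42

12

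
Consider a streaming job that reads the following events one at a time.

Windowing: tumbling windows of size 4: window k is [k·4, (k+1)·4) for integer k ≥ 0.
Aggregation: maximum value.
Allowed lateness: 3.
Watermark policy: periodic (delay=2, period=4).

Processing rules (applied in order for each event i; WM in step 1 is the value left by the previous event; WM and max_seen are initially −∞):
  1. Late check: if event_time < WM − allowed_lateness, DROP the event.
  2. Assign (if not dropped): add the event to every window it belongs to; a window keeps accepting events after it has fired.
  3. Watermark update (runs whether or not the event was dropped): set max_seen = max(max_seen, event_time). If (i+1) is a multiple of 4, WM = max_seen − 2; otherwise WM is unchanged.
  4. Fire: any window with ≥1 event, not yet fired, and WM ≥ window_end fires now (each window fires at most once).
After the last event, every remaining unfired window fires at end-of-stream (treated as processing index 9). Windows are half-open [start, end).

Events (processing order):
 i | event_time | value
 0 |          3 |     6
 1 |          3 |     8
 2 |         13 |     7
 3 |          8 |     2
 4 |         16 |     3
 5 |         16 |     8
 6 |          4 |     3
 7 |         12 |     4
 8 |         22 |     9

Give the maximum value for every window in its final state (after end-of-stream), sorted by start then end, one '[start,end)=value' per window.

i=0 t=3 v=6: → [0,4); WM=−∞
i=1 t=3 v=8: → [0,4); WM=−∞
i=2 t=13 v=7: → [12,16); WM=−∞
i=3 t=8 v=2: → [8,12); WM=11; [0,4) fires=8
i=4 t=16 v=3: → [16,20); WM=11
i=5 t=16 v=8: → [16,20); WM=11
i=6 t=4 v=3: DROP (t<11-3); WM=11
i=7 t=12 v=4: → [12,16); WM=14; [8,12) fires=2
i=8 t=22 v=9: → [20,24); WM=14

[0,4)=8 [8,12)=2 [12,16)=7 [16,20)=8 [20,24)=9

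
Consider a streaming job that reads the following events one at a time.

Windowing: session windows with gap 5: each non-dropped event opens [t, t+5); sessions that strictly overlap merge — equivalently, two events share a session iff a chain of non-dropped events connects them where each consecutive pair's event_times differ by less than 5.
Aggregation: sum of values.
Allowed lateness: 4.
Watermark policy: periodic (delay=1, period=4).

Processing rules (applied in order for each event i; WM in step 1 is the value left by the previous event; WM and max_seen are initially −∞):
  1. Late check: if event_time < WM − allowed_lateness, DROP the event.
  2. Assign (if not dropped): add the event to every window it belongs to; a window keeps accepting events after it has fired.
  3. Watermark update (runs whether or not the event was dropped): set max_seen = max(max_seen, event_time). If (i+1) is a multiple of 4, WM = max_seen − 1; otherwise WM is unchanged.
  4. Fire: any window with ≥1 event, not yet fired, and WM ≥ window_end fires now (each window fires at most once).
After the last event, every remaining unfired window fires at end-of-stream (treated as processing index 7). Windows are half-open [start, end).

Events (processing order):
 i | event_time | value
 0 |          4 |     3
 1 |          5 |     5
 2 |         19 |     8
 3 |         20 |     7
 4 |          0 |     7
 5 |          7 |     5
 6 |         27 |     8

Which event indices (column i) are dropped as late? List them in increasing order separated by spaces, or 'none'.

i=0 t=4 v=3: → [4,9); WM=−∞
i=1 t=5 v=5: → [4,10); WM=−∞
i=2 t=19 v=8: → [19,24); WM=−∞
i=3 t=20 v=7: → [19,25); WM=19
i=4 t=0 v=7: DROP (t<19-4); WM=19
i=5 t=7 v=5: DROP (t<19-4); WM=19
i=6 t=27 v=8: → [27,32); WM=19

4 5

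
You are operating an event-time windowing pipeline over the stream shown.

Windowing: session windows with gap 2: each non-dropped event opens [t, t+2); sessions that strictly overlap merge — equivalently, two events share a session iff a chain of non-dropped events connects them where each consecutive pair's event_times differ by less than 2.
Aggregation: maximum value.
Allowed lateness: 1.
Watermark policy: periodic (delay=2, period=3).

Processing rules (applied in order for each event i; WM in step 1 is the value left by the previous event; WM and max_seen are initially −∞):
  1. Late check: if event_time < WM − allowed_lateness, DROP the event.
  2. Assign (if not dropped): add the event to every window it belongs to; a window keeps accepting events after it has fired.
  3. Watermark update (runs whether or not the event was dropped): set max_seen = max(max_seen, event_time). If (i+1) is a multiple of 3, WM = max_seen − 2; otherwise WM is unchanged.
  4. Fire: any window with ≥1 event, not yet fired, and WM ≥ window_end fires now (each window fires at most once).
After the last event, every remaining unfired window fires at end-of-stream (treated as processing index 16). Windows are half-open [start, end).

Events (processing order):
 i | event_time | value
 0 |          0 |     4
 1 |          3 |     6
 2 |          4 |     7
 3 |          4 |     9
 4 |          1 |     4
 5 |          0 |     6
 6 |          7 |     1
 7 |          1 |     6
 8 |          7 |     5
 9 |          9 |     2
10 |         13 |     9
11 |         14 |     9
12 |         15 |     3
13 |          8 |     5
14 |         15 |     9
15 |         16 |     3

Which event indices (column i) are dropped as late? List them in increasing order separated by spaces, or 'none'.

5 13

i=0 t=0 v=4: → [0,2); WM=−∞
i=1 t=3 v=6: → [3,5); WM=−∞
i=2 t=4 v=7: → [3,6); WM=2
i=3 t=4 v=9: → [3,6); WM=2
i=4 t=1 v=4: → [0,3); WM=2
i=5 t=0 v=6: DROP (t<2-1); WM=2
i=6 t=7 v=1: → [7,9); WM=2
i=7 t=1 v=6: → [0,3); WM=2
i=8 t=7 v=5: → [7,9); WM=5
i=9 t=9 v=2: → [9,11); WM=5
i=10 t=13 v=9: → [13,15); WM=5
i=11 t=14 v=9: → [13,16); WM=12
i=12 t=15 v=3: → [13,17); WM=12
i=13 t=8 v=5: DROP (t<12-1); WM=12
i=14 t=15 v=9: → [13,17); WM=13
i=15 t=16 v=3: → [13,18); WM=13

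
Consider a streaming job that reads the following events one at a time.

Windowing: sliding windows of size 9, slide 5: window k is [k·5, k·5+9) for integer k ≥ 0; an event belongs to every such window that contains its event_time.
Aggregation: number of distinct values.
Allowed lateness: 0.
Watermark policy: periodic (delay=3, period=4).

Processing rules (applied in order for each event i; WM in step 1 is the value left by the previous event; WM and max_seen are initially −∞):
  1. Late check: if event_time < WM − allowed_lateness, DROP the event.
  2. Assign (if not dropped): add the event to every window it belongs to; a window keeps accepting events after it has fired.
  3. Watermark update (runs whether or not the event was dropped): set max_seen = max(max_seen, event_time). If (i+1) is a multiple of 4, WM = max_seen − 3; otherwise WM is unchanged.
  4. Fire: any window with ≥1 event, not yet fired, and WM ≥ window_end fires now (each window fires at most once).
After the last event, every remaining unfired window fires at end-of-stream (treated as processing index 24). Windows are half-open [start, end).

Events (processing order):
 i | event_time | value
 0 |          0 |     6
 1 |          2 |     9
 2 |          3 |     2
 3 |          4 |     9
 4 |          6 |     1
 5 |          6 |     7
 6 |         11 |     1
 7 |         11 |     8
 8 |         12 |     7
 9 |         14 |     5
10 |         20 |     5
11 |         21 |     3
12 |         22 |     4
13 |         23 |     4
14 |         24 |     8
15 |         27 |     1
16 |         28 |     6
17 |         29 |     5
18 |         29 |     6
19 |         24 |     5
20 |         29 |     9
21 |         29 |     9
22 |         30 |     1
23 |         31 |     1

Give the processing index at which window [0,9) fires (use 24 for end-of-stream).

i=0 t=0 v=6: → [0,9); WM=−∞
i=1 t=2 v=9: → [0,9); WM=−∞
i=2 t=3 v=2: → [0,9); WM=−∞
i=3 t=4 v=9: → [0,9); WM=1
i=4 t=6 v=1: → [5,14),[0,9); WM=1
i=5 t=6 v=7: → [5,14),[0,9); WM=1
i=6 t=11 v=1: → [10,19),[5,14); WM=1
i=7 t=11 v=8: → [10,19),[5,14); WM=8
i=8 t=12 v=7: → [10,19),[5,14); WM=8
i=9 t=14 v=5: → [10,19); WM=8
i=10 t=20 v=5: → [20,29),[15,24); WM=8
i=11 t=21 v=3: → [20,29),[15,24); WM=18; [0,9) fires=5 [5,14) fires=3
i=12 t=22 v=4: → [20,29),[15,24); WM=18
i=13 t=23 v=4: → [20,29),[15,24); WM=18
i=14 t=24 v=8: → [20,29); WM=18
i=15 t=27 v=1: → [25,34),[20,29); WM=24; [10,19) fires=4 [15,24) fires=3
i=16 t=28 v=6: → [25,34),[20,29); WM=24
i=17 t=29 v=5: → [25,34); WM=24
i=18 t=29 v=6: → [25,34); WM=24
i=19 t=24 v=5: → [20,29); WM=26
i=20 t=29 v=9: → [25,34); WM=26
i=21 t=29 v=9: → [25,34); WM=26
i=22 t=30 v=1: → [30,39),[25,34); WM=26
i=23 t=31 v=1: → [30,39),[25,34); WM=28

11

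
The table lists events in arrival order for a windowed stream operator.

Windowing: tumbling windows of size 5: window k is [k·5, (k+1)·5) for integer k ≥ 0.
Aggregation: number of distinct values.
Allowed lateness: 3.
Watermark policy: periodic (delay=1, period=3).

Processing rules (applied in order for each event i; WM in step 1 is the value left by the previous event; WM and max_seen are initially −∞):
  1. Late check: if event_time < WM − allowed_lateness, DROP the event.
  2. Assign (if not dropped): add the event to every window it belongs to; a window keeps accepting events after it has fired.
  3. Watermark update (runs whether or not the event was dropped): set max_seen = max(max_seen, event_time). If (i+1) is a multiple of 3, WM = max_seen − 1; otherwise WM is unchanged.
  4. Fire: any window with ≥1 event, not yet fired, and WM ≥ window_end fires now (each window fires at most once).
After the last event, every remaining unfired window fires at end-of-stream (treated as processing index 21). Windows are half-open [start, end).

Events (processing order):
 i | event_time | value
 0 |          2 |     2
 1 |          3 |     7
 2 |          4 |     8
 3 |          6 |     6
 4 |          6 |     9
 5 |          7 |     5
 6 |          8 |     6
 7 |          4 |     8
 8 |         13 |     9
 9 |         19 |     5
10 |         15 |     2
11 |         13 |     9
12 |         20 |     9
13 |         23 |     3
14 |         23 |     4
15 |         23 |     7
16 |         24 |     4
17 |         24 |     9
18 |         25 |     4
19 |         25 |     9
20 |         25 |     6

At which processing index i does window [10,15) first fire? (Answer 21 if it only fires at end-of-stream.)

11

i=0 t=2 v=2: → [0,5); WM=−∞
i=1 t=3 v=7: → [0,5); WM=−∞
i=2 t=4 v=8: → [0,5); WM=3
i=3 t=6 v=6: → [5,10); WM=3
i=4 t=6 v=9: → [5,10); WM=3
i=5 t=7 v=5: → [5,10); WM=6; [0,5) fires=3
i=6 t=8 v=6: → [5,10); WM=6
i=7 t=4 v=8: → [0,5); WM=6
i=8 t=13 v=9: → [10,15); WM=12; [5,10) fires=3
i=9 t=19 v=5: → [15,20); WM=12
i=10 t=15 v=2: → [15,20); WM=12
i=11 t=13 v=9: → [10,15); WM=18; [10,15) fires=1
i=12 t=20 v=9: → [20,25); WM=18
i=13 t=23 v=3: → [20,25); WM=18
i=14 t=23 v=4: → [20,25); WM=22; [15,20) fires=2
i=15 t=23 v=7: → [20,25); WM=22
i=16 t=24 v=4: → [20,25); WM=22
i=17 t=24 v=9: → [20,25); WM=23
i=18 t=25 v=4: → [25,30); WM=23
i=19 t=25 v=9: → [25,30); WM=23
i=20 t=25 v=6: → [25,30); WM=24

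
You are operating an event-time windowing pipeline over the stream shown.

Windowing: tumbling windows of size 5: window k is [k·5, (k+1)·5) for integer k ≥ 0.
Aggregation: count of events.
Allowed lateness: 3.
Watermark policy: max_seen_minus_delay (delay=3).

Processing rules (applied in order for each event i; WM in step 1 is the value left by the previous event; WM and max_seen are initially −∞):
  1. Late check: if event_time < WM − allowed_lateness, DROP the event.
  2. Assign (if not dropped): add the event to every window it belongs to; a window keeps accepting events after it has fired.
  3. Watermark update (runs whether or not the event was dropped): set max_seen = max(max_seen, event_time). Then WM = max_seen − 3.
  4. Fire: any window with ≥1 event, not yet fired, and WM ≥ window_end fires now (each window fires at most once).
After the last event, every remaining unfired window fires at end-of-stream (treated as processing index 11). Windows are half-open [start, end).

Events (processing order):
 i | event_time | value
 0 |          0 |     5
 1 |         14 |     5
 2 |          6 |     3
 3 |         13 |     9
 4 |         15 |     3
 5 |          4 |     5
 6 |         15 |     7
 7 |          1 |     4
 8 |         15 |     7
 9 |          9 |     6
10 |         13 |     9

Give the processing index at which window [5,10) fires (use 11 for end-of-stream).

9

i=0 t=0 v=5: → [0,5); WM=-3
i=1 t=14 v=5: → [10,15); WM=11; [0,5) fires=1
i=2 t=6 v=3: DROP (t<11-3); WM=11
i=3 t=13 v=9: → [10,15); WM=11
i=4 t=15 v=3: → [15,20); WM=12
i=5 t=4 v=5: DROP (t<12-3); WM=12
i=6 t=15 v=7: → [15,20); WM=12
i=7 t=1 v=4: DROP (t<12-3); WM=12
i=8 t=15 v=7: → [15,20); WM=12
i=9 t=9 v=6: → [5,10); WM=12; [5,10) fires=1
i=10 t=13 v=9: → [10,15); WM=12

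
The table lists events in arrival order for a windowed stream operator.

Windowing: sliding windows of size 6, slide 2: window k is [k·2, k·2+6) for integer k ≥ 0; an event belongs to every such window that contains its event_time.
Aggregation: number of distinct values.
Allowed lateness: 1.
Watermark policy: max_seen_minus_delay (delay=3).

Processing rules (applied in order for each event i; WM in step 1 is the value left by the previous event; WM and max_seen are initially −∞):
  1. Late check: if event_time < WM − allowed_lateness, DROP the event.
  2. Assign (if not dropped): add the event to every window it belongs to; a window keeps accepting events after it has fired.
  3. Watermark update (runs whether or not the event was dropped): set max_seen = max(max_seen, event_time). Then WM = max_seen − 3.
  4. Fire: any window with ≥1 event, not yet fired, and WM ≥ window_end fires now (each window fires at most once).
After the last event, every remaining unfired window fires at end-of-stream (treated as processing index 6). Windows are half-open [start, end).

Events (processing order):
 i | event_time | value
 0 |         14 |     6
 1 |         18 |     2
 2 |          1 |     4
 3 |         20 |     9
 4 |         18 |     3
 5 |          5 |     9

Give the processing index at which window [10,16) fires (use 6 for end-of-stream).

i=0 t=14 v=6: → [14,20),[12,18),[10,16); WM=11
i=1 t=18 v=2: → [18,24),[16,22),[14,20); WM=15
i=2 t=1 v=4: DROP (t<15-1); WM=15
i=3 t=20 v=9: → [20,26),[18,24),[16,22); WM=17; [10,16) fires=1
i=4 t=18 v=3: → [18,24),[16,22),[14,20); WM=17
i=5 t=5 v=9: DROP (t<17-1); WM=17

3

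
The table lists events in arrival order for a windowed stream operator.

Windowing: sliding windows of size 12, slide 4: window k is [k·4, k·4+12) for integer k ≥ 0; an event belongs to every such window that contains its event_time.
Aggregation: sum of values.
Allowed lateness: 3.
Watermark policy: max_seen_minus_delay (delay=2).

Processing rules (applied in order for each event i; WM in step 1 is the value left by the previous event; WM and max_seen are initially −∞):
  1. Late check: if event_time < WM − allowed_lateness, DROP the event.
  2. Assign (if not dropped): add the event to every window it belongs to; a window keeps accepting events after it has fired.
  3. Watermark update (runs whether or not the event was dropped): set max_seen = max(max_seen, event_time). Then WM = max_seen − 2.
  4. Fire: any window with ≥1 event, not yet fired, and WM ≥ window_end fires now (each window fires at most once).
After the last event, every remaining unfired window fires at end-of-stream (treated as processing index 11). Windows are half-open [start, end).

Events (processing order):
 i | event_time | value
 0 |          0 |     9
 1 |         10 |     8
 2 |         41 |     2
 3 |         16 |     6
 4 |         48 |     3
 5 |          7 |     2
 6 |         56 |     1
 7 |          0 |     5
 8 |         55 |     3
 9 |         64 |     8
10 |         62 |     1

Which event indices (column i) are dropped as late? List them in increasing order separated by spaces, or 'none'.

i=0 t=0 v=9: → [0,12); WM=-2
i=1 t=10 v=8: → [8,20),[4,16),[0,12); WM=8
i=2 t=41 v=2: → [40,52),[36,48),[32,44); WM=39; [0,12) fires=17 [4,16) fires=8 [8,20) fires=8
i=3 t=16 v=6: DROP (t<39-3); WM=39
i=4 t=48 v=3: → [48,60),[44,56),[40,52); WM=46; [32,44) fires=2
i=5 t=7 v=2: DROP (t<46-3); WM=46
i=6 t=56 v=1: → [56,68),[52,64),[48,60); WM=54; [36,48) fires=2 [40,52) fires=5
i=7 t=0 v=5: DROP (t<54-3); WM=54
i=8 t=55 v=3: → [52,64),[48,60),[44,56); WM=54
i=9 t=64 v=8: → [64,76),[60,72),[56,68); WM=62; [44,56) fires=6 [48,60) fires=7
i=10 t=62 v=1: → [60,72),[56,68),[52,64); WM=62

3 5 7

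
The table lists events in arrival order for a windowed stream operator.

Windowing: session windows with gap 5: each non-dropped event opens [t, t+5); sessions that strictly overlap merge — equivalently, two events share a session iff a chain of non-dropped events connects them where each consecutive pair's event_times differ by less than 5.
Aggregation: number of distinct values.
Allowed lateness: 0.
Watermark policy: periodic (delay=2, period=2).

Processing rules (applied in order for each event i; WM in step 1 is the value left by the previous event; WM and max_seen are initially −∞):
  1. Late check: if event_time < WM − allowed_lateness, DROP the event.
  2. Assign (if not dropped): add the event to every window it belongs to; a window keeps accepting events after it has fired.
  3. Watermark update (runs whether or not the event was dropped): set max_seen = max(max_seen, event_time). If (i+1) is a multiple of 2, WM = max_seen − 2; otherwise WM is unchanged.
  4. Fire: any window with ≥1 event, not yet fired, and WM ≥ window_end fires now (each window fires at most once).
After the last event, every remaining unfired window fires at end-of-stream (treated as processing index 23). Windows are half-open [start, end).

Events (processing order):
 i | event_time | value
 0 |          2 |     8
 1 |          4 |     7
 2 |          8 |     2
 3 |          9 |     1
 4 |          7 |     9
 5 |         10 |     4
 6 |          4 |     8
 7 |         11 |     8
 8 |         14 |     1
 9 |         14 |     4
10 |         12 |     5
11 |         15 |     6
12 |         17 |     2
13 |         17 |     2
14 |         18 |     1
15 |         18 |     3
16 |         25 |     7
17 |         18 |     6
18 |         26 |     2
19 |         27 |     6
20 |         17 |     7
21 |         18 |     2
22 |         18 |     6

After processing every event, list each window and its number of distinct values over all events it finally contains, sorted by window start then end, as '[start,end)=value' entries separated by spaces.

i=0 t=2 v=8: → [2,7); WM=−∞
i=1 t=4 v=7: → [2,9); WM=2
i=2 t=8 v=2: → [2,13); WM=2
i=3 t=9 v=1: → [2,14); WM=7
i=4 t=7 v=9: → [2,14); WM=7
i=5 t=10 v=4: → [2,15); WM=8
i=6 t=4 v=8: DROP (t<8-0); WM=8
i=7 t=11 v=8: → [2,16); WM=9
i=8 t=14 v=1: → [2,19); WM=9
i=9 t=14 v=4: → [2,19); WM=12
i=10 t=12 v=5: → [2,19); WM=12
i=11 t=15 v=6: → [2,20); WM=13
i=12 t=17 v=2: → [2,22); WM=13
i=13 t=17 v=2: → [2,22); WM=15
i=14 t=18 v=1: → [2,23); WM=15
i=15 t=18 v=3: → [2,23); WM=16
i=16 t=25 v=7: → [25,30); WM=16
i=17 t=18 v=6: → [2,23); WM=23
i=18 t=26 v=2: → [25,31); WM=23
i=19 t=27 v=6: → [25,32); WM=25
i=20 t=17 v=7: DROP (t<25-0); WM=25
i=21 t=18 v=2: DROP (t<25-0); WM=25
i=22 t=18 v=6: DROP (t<25-0); WM=25

[2,23)=9 [25,32)=3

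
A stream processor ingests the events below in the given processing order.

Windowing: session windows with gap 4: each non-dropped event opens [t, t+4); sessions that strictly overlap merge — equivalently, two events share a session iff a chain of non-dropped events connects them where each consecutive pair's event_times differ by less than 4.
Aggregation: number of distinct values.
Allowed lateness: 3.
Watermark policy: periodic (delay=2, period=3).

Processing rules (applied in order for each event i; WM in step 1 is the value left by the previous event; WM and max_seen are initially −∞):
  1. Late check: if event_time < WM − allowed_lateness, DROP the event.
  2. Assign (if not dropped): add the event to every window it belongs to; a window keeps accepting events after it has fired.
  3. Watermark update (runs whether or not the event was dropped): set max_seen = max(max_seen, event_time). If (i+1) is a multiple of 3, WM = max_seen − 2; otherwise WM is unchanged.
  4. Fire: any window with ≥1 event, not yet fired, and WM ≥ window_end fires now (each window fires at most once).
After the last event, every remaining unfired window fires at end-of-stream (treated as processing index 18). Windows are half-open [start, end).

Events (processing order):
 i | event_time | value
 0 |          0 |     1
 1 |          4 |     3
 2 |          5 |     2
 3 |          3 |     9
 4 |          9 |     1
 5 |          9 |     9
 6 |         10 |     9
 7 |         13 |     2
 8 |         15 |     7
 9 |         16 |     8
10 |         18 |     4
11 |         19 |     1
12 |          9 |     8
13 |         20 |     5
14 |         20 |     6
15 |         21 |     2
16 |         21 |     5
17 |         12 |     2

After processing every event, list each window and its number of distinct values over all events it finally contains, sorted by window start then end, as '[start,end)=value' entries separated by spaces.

i=0 t=0 v=1: → [0,4); WM=−∞
i=1 t=4 v=3: → [4,8); WM=−∞
i=2 t=5 v=2: → [4,9); WM=3
i=3 t=3 v=9: → [0,9); WM=3
i=4 t=9 v=1: → [9,13); WM=3
i=5 t=9 v=9: → [9,13); WM=7
i=6 t=10 v=9: → [9,14); WM=7
i=7 t=13 v=2: → [9,17); WM=7
i=8 t=15 v=7: → [9,19); WM=13
i=9 t=16 v=8: → [9,20); WM=13
i=10 t=18 v=4: → [9,22); WM=13
i=11 t=19 v=1: → [9,23); WM=17
i=12 t=9 v=8: DROP (t<17-3); WM=17
i=13 t=20 v=5: → [9,24); WM=17
i=14 t=20 v=6: → [9,24); WM=18
i=15 t=21 v=2: → [9,25); WM=18
i=16 t=21 v=5: → [9,25); WM=18
i=17 t=12 v=2: DROP (t<18-3); WM=19

[0,9)=4 [9,25)=8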